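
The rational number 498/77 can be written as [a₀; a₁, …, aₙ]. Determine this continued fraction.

⌊498/77⌋ = 6, remainder 36
⌊77/36⌋ = 2, remainder 5
⌊36/5⌋ = 7, remainder 1
⌊5/1⌋ = 5, remainder 0

[6; 2, 7, 5]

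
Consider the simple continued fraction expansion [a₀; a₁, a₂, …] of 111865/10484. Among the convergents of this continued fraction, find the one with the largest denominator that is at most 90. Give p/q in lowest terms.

32/3

a_0 = 10: 10/1  (≤ bound)
a_1 = 1: 11/1  (≤ bound)
a_2 = 2: 32/3  (≤ bound)
a_3 = 32: 1035/97  (> 90, stop)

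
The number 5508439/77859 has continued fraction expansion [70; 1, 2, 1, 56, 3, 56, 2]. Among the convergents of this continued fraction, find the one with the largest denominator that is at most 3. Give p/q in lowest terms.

a_0 = 70: 70/1  (≤ bound)
a_1 = 1: 71/1  (≤ bound)
a_2 = 2: 212/3  (≤ bound)
a_3 = 1: 283/4  (> 3, stop)

212/3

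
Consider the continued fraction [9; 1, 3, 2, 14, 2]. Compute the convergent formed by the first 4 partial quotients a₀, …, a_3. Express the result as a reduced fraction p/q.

88/9

Use the convergent recurrence hₖ = aₖ·hₖ₋₁ + hₖ₋₂ (and likewise for the denominators kₖ):
a_0 = 9: 9/1
a_1 = 1: 10/1
a_2 = 3: 39/4
a_3 = 2: 88/9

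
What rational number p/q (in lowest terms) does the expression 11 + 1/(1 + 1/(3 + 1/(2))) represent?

Collapse the nested fraction from the inside out:
Start with 2.
3 + 1/(2/1) = 3 + 1/2 = 7/2
1 + 1/(7/2) = 1 + 2/7 = 9/7
11 + 1/(9/7) = 11 + 7/9 = 106/9

106/9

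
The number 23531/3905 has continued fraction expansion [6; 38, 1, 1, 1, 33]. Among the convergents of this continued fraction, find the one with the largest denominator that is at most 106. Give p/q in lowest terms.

a_0 = 6: 6/1  (≤ bound)
a_1 = 38: 229/38  (≤ bound)
a_2 = 1: 235/39  (≤ bound)
a_3 = 1: 464/77  (≤ bound)
a_4 = 1: 699/116  (> 106, stop)

464/77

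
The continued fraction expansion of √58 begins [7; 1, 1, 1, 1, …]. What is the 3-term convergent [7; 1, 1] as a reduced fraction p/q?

15/2

Work from the innermost term outward:
Start with 1.
1 + 1/(1/1) = 1 + 1/1 = 2/1
7 + 1/(2/1) = 7 + 1/2 = 15/2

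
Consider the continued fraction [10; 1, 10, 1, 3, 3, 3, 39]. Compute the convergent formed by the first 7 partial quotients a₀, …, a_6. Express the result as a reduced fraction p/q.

5523/506

Start with 3.
3 + 1/(3/1) = 3 + 1/3 = 10/3
3 + 1/(10/3) = 3 + 3/10 = 33/10
1 + 1/(33/10) = 1 + 10/33 = 43/33
10 + 1/(43/33) = 10 + 33/43 = 463/43
1 + 1/(463/43) = 1 + 43/463 = 506/463
10 + 1/(506/463) = 10 + 463/506 = 5523/506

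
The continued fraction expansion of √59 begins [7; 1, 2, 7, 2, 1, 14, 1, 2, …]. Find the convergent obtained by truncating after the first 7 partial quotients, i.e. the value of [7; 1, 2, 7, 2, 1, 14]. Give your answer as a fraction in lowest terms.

Start with 14.
1 + 1/(14/1) = 1 + 1/14 = 15/14
2 + 1/(15/14) = 2 + 14/15 = 44/15
7 + 1/(44/15) = 7 + 15/44 = 323/44
2 + 1/(323/44) = 2 + 44/323 = 690/323
1 + 1/(690/323) = 1 + 323/690 = 1013/690
7 + 1/(1013/690) = 7 + 690/1013 = 7781/1013

7781/1013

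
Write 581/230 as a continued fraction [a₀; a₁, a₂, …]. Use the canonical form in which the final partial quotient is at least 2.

[2; 1, 1, 9, 12]

581 ÷ 230 → quotient 2, remainder 121
230 ÷ 121 → quotient 1, remainder 109
121 ÷ 109 → quotient 1, remainder 12
109 ÷ 12 → quotient 9, remainder 1
12 ÷ 1 → quotient 12, remainder 0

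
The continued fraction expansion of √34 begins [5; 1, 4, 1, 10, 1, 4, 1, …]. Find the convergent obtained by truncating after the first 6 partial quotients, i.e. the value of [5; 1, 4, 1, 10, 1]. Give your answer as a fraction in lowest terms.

Compute successive convergents:
a_0 = 5: 5/1
a_1 = 1: 6/1
a_2 = 4: 29/5
a_3 = 1: 35/6
a_4 = 10: 379/65
a_5 = 1: 414/71

414/71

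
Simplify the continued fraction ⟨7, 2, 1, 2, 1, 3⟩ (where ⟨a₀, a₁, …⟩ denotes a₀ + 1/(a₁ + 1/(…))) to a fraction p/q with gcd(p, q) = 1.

302/41

Starting at the tail and folding back:
Start with 3.
1 + 1/(3/1) = 1 + 1/3 = 4/3
2 + 1/(4/3) = 2 + 3/4 = 11/4
1 + 1/(11/4) = 1 + 4/11 = 15/11
2 + 1/(15/11) = 2 + 11/15 = 41/15
7 + 1/(41/15) = 7 + 15/41 = 302/41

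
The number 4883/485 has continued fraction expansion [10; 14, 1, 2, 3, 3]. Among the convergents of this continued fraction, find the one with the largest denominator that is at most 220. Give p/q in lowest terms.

List convergents until the denominator exceeds the bound:
a_0 = 10: 10/1  (≤ bound)
a_1 = 14: 141/14  (≤ bound)
a_2 = 1: 151/15  (≤ bound)
a_3 = 2: 443/44  (≤ bound)
a_4 = 3: 1480/147  (≤ bound)
a_5 = 3: 4883/485  (> 220, stop)

1480/147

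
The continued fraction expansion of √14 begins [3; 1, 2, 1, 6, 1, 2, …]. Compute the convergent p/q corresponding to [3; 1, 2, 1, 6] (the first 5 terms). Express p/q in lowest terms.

Starting at the tail and folding back:
Start with 6.
1 + 1/(6/1) = 1 + 1/6 = 7/6
2 + 1/(7/6) = 2 + 6/7 = 20/7
1 + 1/(20/7) = 1 + 7/20 = 27/20
3 + 1/(27/20) = 3 + 20/27 = 101/27

101/27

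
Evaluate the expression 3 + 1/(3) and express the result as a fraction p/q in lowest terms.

10/3

Build up convergents one term at a time:
a_0 = 3: 3/1
a_1 = 3: 10/3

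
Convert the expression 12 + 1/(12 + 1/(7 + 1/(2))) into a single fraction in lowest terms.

2199/182

Use the convergent recurrence hₖ = aₖ·hₖ₋₁ + hₖ₋₂ (and likewise for the denominators kₖ):
a_0 = 12: 12/1
a_1 = 12: 145/12
a_2 = 7: 1027/85
a_3 = 2: 2199/182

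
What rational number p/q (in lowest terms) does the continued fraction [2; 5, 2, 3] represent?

Start with 3.
2 + 1/(3/1) = 2 + 1/3 = 7/3
5 + 1/(7/3) = 5 + 3/7 = 38/7
2 + 1/(38/7) = 2 + 7/38 = 83/38

83/38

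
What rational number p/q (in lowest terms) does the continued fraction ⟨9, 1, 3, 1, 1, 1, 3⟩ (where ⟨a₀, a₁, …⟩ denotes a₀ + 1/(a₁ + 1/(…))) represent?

499/51

Work from the innermost term outward:
Start with 3.
1 + 1/(3/1) = 1 + 1/3 = 4/3
1 + 1/(4/3) = 1 + 3/4 = 7/4
1 + 1/(7/4) = 1 + 4/7 = 11/7
3 + 1/(11/7) = 3 + 7/11 = 40/11
1 + 1/(40/11) = 1 + 11/40 = 51/40
9 + 1/(51/40) = 9 + 40/51 = 499/51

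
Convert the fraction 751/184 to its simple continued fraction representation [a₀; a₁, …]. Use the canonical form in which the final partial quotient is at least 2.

751 = 4·184 + 15, so a_0 = 4
184 = 12·15 + 4, so a_1 = 12
15 = 3·4 + 3, so a_2 = 3
4 = 1·3 + 1, so a_3 = 1
3 = 3·1 + 0, so a_4 = 3

[4; 12, 3, 1, 3]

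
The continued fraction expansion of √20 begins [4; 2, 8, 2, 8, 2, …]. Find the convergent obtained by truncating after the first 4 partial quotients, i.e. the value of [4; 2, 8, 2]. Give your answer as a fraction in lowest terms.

Use the convergent recurrence hₖ = aₖ·hₖ₋₁ + hₖ₋₂ (and likewise for the denominators kₖ):
a_0 = 4: 4/1
a_1 = 2: 9/2
a_2 = 8: 76/17
a_3 = 2: 161/36

161/36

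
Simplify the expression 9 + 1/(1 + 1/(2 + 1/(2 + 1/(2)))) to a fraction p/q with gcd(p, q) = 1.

Start with 2.
2 + 1/(2/1) = 2 + 1/2 = 5/2
2 + 1/(5/2) = 2 + 2/5 = 12/5
1 + 1/(12/5) = 1 + 5/12 = 17/12
9 + 1/(17/12) = 9 + 12/17 = 165/17

165/17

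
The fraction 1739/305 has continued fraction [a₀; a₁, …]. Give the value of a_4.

1

1739 = 5·305 + 214, so a_0 = 5
305 = 1·214 + 91, so a_1 = 1
214 = 2·91 + 32, so a_2 = 2
91 = 2·32 + 27, so a_3 = 2
32 = 1·27 + 5, so a_4 = 1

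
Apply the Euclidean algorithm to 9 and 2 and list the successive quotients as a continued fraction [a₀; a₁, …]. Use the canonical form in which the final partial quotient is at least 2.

[4; 2]

⌊9/2⌋ = 4, remainder 1
⌊2/1⌋ = 2, remainder 0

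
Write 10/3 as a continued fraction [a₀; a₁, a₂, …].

[3; 3]

Apply division with remainder until the remainder is 0:
10 = 3·3 + 1, so a_0 = 3
3 = 3·1 + 0, so a_1 = 3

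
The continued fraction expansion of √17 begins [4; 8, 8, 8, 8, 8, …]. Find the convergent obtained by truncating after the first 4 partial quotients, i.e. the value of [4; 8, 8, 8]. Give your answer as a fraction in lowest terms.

Start with 8.
8 + 1/(8/1) = 8 + 1/8 = 65/8
8 + 1/(65/8) = 8 + 8/65 = 528/65
4 + 1/(528/65) = 4 + 65/528 = 2177/528

2177/528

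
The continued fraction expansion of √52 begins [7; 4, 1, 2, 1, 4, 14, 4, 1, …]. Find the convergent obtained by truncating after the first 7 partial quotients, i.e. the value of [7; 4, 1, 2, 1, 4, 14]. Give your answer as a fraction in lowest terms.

Work from the innermost term outward:
Start with 14.
4 + 1/(14/1) = 4 + 1/14 = 57/14
1 + 1/(57/14) = 1 + 14/57 = 71/57
2 + 1/(71/57) = 2 + 57/71 = 199/71
1 + 1/(199/71) = 1 + 71/199 = 270/199
4 + 1/(270/199) = 4 + 199/270 = 1279/270
7 + 1/(1279/270) = 7 + 270/1279 = 9223/1279

9223/1279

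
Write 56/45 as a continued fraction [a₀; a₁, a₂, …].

[1; 4, 11]

⌊56/45⌋ = 1, remainder 11
⌊45/11⌋ = 4, remainder 1
⌊11/1⌋ = 11, remainder 0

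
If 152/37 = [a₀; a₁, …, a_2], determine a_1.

9

152 = 4·37 + 4, so a_0 = 4
37 = 9·4 + 1, so a_1 = 9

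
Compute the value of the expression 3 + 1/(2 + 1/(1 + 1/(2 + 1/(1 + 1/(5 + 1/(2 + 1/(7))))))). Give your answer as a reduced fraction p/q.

3439/1022

Collapse the nested fraction from the inside out:
Start with 7.
2 + 1/(7/1) = 2 + 1/7 = 15/7
5 + 1/(15/7) = 5 + 7/15 = 82/15
1 + 1/(82/15) = 1 + 15/82 = 97/82
2 + 1/(97/82) = 2 + 82/97 = 276/97
1 + 1/(276/97) = 1 + 97/276 = 373/276
2 + 1/(373/276) = 2 + 276/373 = 1022/373
3 + 1/(1022/373) = 3 + 373/1022 = 3439/1022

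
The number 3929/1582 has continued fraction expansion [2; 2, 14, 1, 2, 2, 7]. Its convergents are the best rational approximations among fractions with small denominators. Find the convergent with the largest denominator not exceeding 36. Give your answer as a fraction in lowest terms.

77/31

List convergents until the denominator exceeds the bound:
a_0 = 2: 2/1  (≤ bound)
a_1 = 2: 5/2  (≤ bound)
a_2 = 14: 72/29  (≤ bound)
a_3 = 1: 77/31  (≤ bound)
a_4 = 2: 226/91  (> 36, stop)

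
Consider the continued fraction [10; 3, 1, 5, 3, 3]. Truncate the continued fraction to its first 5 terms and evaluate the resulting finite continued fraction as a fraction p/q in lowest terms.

749/73

Collapse the nested fraction from the inside out:
Start with 3.
5 + 1/(3/1) = 5 + 1/3 = 16/3
1 + 1/(16/3) = 1 + 3/16 = 19/16
3 + 1/(19/16) = 3 + 16/19 = 73/19
10 + 1/(73/19) = 10 + 19/73 = 749/73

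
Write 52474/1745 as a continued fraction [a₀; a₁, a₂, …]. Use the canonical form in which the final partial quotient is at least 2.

Repeatedly divide and take the remainder:
⌊52474/1745⌋ = 30, remainder 124
⌊1745/124⌋ = 14, remainder 9
⌊124/9⌋ = 13, remainder 7
⌊9/7⌋ = 1, remainder 2
⌊7/2⌋ = 3, remainder 1
⌊2/1⌋ = 2, remainder 0

[30; 14, 13, 1, 3, 2]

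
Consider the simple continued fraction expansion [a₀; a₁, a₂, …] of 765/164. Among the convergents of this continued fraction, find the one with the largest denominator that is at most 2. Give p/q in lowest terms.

9/2

a_0 = 4: 4/1  (≤ bound)
a_1 = 1: 5/1  (≤ bound)
a_2 = 1: 9/2  (≤ bound)
a_3 = 1: 14/3  (> 2, stop)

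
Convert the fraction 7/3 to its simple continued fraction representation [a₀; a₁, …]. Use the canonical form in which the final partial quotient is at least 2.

[2; 3]

⌊7/3⌋ = 2, remainder 1
⌊3/1⌋ = 3, remainder 0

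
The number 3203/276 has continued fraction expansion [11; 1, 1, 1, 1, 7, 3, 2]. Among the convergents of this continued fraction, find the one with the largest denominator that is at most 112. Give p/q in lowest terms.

a_0 = 11: 11/1  (≤ bound)
a_1 = 1: 12/1  (≤ bound)
a_2 = 1: 23/2  (≤ bound)
a_3 = 1: 35/3  (≤ bound)
a_4 = 1: 58/5  (≤ bound)
a_5 = 7: 441/38  (≤ bound)
a_6 = 3: 1381/119  (> 112, stop)

441/38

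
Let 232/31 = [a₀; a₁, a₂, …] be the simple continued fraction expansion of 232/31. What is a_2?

232 = 7·31 + 15, so a_0 = 7
31 = 2·15 + 1, so a_1 = 2
15 = 15·1 + 0, so a_2 = 15

15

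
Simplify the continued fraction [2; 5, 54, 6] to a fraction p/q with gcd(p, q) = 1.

a_0 = 2: 2/1
a_1 = 5: 11/5
a_2 = 54: 596/271
a_3 = 6: 3587/1631

3587/1631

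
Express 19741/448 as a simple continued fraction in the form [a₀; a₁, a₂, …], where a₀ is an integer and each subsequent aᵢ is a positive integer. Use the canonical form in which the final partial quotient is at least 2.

19741 ÷ 448 → quotient 44, remainder 29
448 ÷ 29 → quotient 15, remainder 13
29 ÷ 13 → quotient 2, remainder 3
13 ÷ 3 → quotient 4, remainder 1
3 ÷ 1 → quotient 3, remainder 0

[44; 15, 2, 4, 3]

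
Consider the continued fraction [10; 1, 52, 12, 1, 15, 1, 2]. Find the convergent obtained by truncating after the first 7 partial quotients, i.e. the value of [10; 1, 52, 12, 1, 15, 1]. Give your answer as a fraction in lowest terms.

128227/11677

Starting at the tail and folding back:
Start with 1.
15 + 1/(1/1) = 15 + 1/1 = 16/1
1 + 1/(16/1) = 1 + 1/16 = 17/16
12 + 1/(17/16) = 12 + 16/17 = 220/17
52 + 1/(220/17) = 52 + 17/220 = 11457/220
1 + 1/(11457/220) = 1 + 220/11457 = 11677/11457
10 + 1/(11677/11457) = 10 + 11457/11677 = 128227/11677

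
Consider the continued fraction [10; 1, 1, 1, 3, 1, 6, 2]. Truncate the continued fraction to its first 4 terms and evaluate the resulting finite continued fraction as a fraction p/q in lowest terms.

a_0 = 10: 10/1
a_1 = 1: 11/1
a_2 = 1: 21/2
a_3 = 1: 32/3

32/3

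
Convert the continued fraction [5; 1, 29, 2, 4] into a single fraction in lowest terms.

1635/274

Use the convergent recurrence hₖ = aₖ·hₖ₋₁ + hₖ₋₂ (and likewise for the denominators kₖ):
a_0 = 5: 5/1
a_1 = 1: 6/1
a_2 = 29: 179/30
a_3 = 2: 364/61
a_4 = 4: 1635/274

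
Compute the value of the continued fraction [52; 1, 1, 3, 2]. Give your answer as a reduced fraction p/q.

Compute successive convergents:
a_0 = 52: 52/1
a_1 = 1: 53/1
a_2 = 1: 105/2
a_3 = 3: 368/7
a_4 = 2: 841/16

841/16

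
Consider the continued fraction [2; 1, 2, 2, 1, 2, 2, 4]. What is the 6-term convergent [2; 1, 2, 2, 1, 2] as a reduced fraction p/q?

73/27

Start with 2.
1 + 1/(2/1) = 1 + 1/2 = 3/2
2 + 1/(3/2) = 2 + 2/3 = 8/3
2 + 1/(8/3) = 2 + 3/8 = 19/8
1 + 1/(19/8) = 1 + 8/19 = 27/19
2 + 1/(27/19) = 2 + 19/27 = 73/27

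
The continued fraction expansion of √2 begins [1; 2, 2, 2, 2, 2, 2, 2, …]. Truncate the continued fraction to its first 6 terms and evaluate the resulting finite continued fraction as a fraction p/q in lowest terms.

Use the convergent recurrence hₖ = aₖ·hₖ₋₁ + hₖ₋₂ (and likewise for the denominators kₖ):
a_0 = 1: 1/1
a_1 = 2: 3/2
a_2 = 2: 7/5
a_3 = 2: 17/12
a_4 = 2: 41/29
a_5 = 2: 99/70

99/70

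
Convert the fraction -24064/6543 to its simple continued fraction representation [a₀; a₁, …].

[-4; 3, 9, 1, 1, 1, 2, 27]

Apply division with remainder until the remainder is 0:
-24064 = -4·6543 + 2108, so a_0 = -4
6543 = 3·2108 + 219, so a_1 = 3
2108 = 9·219 + 137, so a_2 = 9
219 = 1·137 + 82, so a_3 = 1
137 = 1·82 + 55, so a_4 = 1
82 = 1·55 + 27, so a_5 = 1
55 = 2·27 + 1, so a_6 = 2
27 = 27·1 + 0, so a_7 = 27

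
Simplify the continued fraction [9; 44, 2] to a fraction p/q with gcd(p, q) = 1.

a_0 = 9: 9/1
a_1 = 44: 397/44
a_2 = 2: 803/89

803/89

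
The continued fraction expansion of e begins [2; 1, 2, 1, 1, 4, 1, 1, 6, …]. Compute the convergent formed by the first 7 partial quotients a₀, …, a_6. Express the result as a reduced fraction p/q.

106/39

Use the convergent recurrence hₖ = aₖ·hₖ₋₁ + hₖ₋₂ (and likewise for the denominators kₖ):
a_0 = 2: 2/1
a_1 = 1: 3/1
a_2 = 2: 8/3
a_3 = 1: 11/4
a_4 = 1: 19/7
a_5 = 4: 87/32
a_6 = 1: 106/39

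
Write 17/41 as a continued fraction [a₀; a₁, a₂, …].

[0; 2, 2, 2, 3]

Apply division with remainder until the remainder is 0:
⌊17/41⌋ = 0, remainder 17
⌊41/17⌋ = 2, remainder 7
⌊17/7⌋ = 2, remainder 3
⌊7/3⌋ = 2, remainder 1
⌊3/1⌋ = 3, remainder 0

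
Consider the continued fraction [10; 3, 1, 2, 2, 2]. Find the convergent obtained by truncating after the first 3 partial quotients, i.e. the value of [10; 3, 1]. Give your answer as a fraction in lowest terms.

41/4

Work from the innermost term outward:
Start with 1.
3 + 1/(1/1) = 3 + 1/1 = 4/1
10 + 1/(4/1) = 10 + 1/4 = 41/4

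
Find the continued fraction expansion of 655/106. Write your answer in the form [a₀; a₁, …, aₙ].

655 = 6·106 + 19, so a_0 = 6
106 = 5·19 + 11, so a_1 = 5
19 = 1·11 + 8, so a_2 = 1
11 = 1·8 + 3, so a_3 = 1
8 = 2·3 + 2, so a_4 = 2
3 = 1·2 + 1, so a_5 = 1
2 = 2·1 + 0, so a_6 = 2

[6; 5, 1, 1, 2, 1, 2]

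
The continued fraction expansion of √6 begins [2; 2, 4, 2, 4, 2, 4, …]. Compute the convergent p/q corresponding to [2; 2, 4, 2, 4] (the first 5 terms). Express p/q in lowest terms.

218/89

Start with 4.
2 + 1/(4/1) = 2 + 1/4 = 9/4
4 + 1/(9/4) = 4 + 4/9 = 40/9
2 + 1/(40/9) = 2 + 9/40 = 89/40
2 + 1/(89/40) = 2 + 40/89 = 218/89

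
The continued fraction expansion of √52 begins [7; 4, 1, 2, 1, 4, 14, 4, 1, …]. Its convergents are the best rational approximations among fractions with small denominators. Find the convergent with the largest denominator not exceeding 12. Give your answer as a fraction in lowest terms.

List convergents until the denominator exceeds the bound:
a_0 = 7: 7/1  (≤ bound)
a_1 = 4: 29/4  (≤ bound)
a_2 = 1: 36/5  (≤ bound)
a_3 = 2: 101/14  (> 12, stop)

36/5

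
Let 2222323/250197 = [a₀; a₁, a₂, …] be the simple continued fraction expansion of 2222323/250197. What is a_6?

5

2222323 ÷ 250197 → quotient 8, remainder 220747
250197 ÷ 220747 → quotient 1, remainder 29450
220747 ÷ 29450 → quotient 7, remainder 14597
29450 ÷ 14597 → quotient 2, remainder 256
14597 ÷ 256 → quotient 57, remainder 5
256 ÷ 5 → quotient 51, remainder 1
5 ÷ 1 → quotient 5, remainder 0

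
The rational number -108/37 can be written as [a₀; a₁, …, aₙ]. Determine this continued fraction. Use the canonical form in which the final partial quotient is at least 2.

[-3; 12, 3]

-108 = -3·37 + 3, so a_0 = -3
37 = 12·3 + 1, so a_1 = 12
3 = 3·1 + 0, so a_2 = 3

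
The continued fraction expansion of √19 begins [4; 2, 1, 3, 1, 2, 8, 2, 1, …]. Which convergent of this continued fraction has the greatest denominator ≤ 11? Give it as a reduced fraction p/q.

List convergents until the denominator exceeds the bound:
a_0 = 4: 4/1  (≤ bound)
a_1 = 2: 9/2  (≤ bound)
a_2 = 1: 13/3  (≤ bound)
a_3 = 3: 48/11  (≤ bound)
a_4 = 1: 61/14  (> 11, stop)

48/11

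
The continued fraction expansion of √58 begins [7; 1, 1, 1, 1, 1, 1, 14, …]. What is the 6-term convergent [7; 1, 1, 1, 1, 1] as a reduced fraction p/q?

Start with 1.
1 + 1/(1/1) = 1 + 1/1 = 2/1
1 + 1/(2/1) = 1 + 1/2 = 3/2
1 + 1/(3/2) = 1 + 2/3 = 5/3
1 + 1/(5/3) = 1 + 3/5 = 8/5
7 + 1/(8/5) = 7 + 5/8 = 61/8

61/8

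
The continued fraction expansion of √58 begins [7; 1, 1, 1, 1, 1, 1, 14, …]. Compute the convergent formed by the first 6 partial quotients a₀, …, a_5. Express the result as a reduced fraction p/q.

61/8

Starting at the tail and folding back:
Start with 1.
1 + 1/(1/1) = 1 + 1/1 = 2/1
1 + 1/(2/1) = 1 + 1/2 = 3/2
1 + 1/(3/2) = 1 + 2/3 = 5/3
1 + 1/(5/3) = 1 + 3/5 = 8/5
7 + 1/(8/5) = 7 + 5/8 = 61/8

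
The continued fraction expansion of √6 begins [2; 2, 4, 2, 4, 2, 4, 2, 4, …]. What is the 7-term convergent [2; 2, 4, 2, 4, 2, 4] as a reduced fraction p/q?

Compute successive convergents:
a_0 = 2: 2/1
a_1 = 2: 5/2
a_2 = 4: 22/9
a_3 = 2: 49/20
a_4 = 4: 218/89
a_5 = 2: 485/198
a_6 = 4: 2158/881

2158/881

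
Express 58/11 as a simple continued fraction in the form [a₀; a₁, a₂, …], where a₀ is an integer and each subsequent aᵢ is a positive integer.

58 = 5·11 + 3, so a_0 = 5
11 = 3·3 + 2, so a_1 = 3
3 = 1·2 + 1, so a_2 = 1
2 = 2·1 + 0, so a_3 = 2

[5; 3, 1, 2]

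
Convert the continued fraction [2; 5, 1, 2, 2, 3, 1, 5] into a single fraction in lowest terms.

2223/1022

Use the convergent recurrence hₖ = aₖ·hₖ₋₁ + hₖ₋₂ (and likewise for the denominators kₖ):
a_0 = 2: 2/1
a_1 = 5: 11/5
a_2 = 1: 13/6
a_3 = 2: 37/17
a_4 = 2: 87/40
a_5 = 3: 298/137
a_6 = 1: 385/177
a_7 = 5: 2223/1022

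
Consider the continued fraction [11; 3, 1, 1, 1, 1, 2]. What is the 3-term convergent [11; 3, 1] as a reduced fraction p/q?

45/4

Start with 1.
3 + 1/(1/1) = 3 + 1/1 = 4/1
11 + 1/(4/1) = 11 + 1/4 = 45/4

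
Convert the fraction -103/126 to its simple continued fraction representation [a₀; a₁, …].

[-1; 5, 2, 11]

-103 = -1·126 + 23, so a_0 = -1
126 = 5·23 + 11, so a_1 = 5
23 = 2·11 + 1, so a_2 = 2
11 = 11·1 + 0, so a_3 = 11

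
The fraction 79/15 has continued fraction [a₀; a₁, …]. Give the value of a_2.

⌊79/15⌋ = 5, remainder 4
⌊15/4⌋ = 3, remainder 3
⌊4/3⌋ = 1, remainder 1

1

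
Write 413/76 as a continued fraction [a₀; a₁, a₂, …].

[5; 2, 3, 3, 3]

Run the Euclidean algorithm, recording each quotient:
413 ÷ 76 → quotient 5, remainder 33
76 ÷ 33 → quotient 2, remainder 10
33 ÷ 10 → quotient 3, remainder 3
10 ÷ 3 → quotient 3, remainder 1
3 ÷ 1 → quotient 3, remainder 0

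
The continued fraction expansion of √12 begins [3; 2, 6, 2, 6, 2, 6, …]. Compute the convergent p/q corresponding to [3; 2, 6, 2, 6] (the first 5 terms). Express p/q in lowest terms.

Collapse the nested fraction from the inside out:
Start with 6.
2 + 1/(6/1) = 2 + 1/6 = 13/6
6 + 1/(13/6) = 6 + 6/13 = 84/13
2 + 1/(84/13) = 2 + 13/84 = 181/84
3 + 1/(181/84) = 3 + 84/181 = 627/181

627/181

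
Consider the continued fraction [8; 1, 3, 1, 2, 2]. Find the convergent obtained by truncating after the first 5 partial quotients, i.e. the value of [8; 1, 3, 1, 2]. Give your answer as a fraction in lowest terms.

Starting at the tail and folding back:
Start with 2.
1 + 1/(2/1) = 1 + 1/2 = 3/2
3 + 1/(3/2) = 3 + 2/3 = 11/3
1 + 1/(11/3) = 1 + 3/11 = 14/11
8 + 1/(14/11) = 8 + 11/14 = 123/14

123/14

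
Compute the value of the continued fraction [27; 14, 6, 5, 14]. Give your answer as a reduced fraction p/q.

a_0 = 27: 27/1
a_1 = 14: 379/14
a_2 = 6: 2301/85
a_3 = 5: 11884/439
a_4 = 14: 168677/6231

168677/6231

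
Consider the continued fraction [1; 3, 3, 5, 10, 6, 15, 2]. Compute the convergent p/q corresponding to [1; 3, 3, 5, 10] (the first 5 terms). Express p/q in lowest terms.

Start with 10.
5 + 1/(10/1) = 5 + 1/10 = 51/10
3 + 1/(51/10) = 3 + 10/51 = 163/51
3 + 1/(163/51) = 3 + 51/163 = 540/163
1 + 1/(540/163) = 1 + 163/540 = 703/540

703/540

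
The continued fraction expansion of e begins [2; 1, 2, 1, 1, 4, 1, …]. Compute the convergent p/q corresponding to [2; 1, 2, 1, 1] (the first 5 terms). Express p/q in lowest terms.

19/7

a_0 = 2: 2/1
a_1 = 1: 3/1
a_2 = 2: 8/3
a_3 = 1: 11/4
a_4 = 1: 19/7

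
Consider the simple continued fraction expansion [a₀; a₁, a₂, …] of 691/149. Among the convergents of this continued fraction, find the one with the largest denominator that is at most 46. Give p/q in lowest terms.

List convergents until the denominator exceeds the bound:
a_0 = 4: 4/1  (≤ bound)
a_1 = 1: 5/1  (≤ bound)
a_2 = 1: 9/2  (≤ bound)
a_3 = 1: 14/3  (≤ bound)
a_4 = 3: 51/11  (≤ bound)
a_5 = 6: 320/69  (> 46, stop)

51/11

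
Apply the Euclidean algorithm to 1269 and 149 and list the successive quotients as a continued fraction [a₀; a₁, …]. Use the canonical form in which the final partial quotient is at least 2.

1269 = 8·149 + 77, so a_0 = 8
149 = 1·77 + 72, so a_1 = 1
77 = 1·72 + 5, so a_2 = 1
72 = 14·5 + 2, so a_3 = 14
5 = 2·2 + 1, so a_4 = 2
2 = 2·1 + 0, so a_5 = 2

[8; 1, 1, 14, 2, 2]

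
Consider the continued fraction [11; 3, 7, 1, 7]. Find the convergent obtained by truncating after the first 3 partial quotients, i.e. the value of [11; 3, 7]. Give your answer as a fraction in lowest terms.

a_0 = 11: 11/1
a_1 = 3: 34/3
a_2 = 7: 249/22

249/22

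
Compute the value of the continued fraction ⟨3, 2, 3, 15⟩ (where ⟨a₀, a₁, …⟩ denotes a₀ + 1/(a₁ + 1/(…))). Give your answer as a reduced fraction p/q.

Collapse the nested fraction from the inside out:
Start with 15.
3 + 1/(15/1) = 3 + 1/15 = 46/15
2 + 1/(46/15) = 2 + 15/46 = 107/46
3 + 1/(107/46) = 3 + 46/107 = 367/107

367/107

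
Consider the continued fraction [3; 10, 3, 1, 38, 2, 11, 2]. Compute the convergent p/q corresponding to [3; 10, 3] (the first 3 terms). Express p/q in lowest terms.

96/31

a_0 = 3: 3/1
a_1 = 10: 31/10
a_2 = 3: 96/31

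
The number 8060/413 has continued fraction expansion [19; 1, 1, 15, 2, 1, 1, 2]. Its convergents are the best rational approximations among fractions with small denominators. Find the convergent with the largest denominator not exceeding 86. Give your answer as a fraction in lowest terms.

a_0 = 19: 19/1  (≤ bound)
a_1 = 1: 20/1  (≤ bound)
a_2 = 1: 39/2  (≤ bound)
a_3 = 15: 605/31  (≤ bound)
a_4 = 2: 1249/64  (≤ bound)
a_5 = 1: 1854/95  (> 86, stop)

1249/64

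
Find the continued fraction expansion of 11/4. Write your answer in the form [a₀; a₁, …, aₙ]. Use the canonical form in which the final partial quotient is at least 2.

[2; 1, 3]

⌊11/4⌋ = 2, remainder 3
⌊4/3⌋ = 1, remainder 1
⌊3/1⌋ = 3, remainder 0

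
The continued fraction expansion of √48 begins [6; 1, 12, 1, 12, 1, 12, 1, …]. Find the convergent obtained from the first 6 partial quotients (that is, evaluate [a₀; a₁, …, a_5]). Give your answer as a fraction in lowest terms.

1351/195

Collapse the nested fraction from the inside out:
Start with 1.
12 + 1/(1/1) = 12 + 1/1 = 13/1
1 + 1/(13/1) = 1 + 1/13 = 14/13
12 + 1/(14/13) = 12 + 13/14 = 181/14
1 + 1/(181/14) = 1 + 14/181 = 195/181
6 + 1/(195/181) = 6 + 181/195 = 1351/195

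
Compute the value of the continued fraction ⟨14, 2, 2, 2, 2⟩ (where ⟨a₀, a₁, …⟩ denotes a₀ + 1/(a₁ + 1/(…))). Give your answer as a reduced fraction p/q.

Start with 2.
2 + 1/(2/1) = 2 + 1/2 = 5/2
2 + 1/(5/2) = 2 + 2/5 = 12/5
2 + 1/(12/5) = 2 + 5/12 = 29/12
14 + 1/(29/12) = 14 + 12/29 = 418/29

418/29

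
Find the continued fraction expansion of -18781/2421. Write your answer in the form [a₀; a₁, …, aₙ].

[-8; 4, 8, 24, 3]

Run the Euclidean algorithm, recording each quotient:
-18781 = -8·2421 + 587, so a_0 = -8
2421 = 4·587 + 73, so a_1 = 4
587 = 8·73 + 3, so a_2 = 8
73 = 24·3 + 1, so a_3 = 24
3 = 3·1 + 0, so a_4 = 3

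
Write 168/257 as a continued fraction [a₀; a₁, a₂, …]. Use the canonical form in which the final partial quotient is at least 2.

[0; 1, 1, 1, 7, 1, 9]

Repeatedly divide and take the remainder:
⌊168/257⌋ = 0, remainder 168
⌊257/168⌋ = 1, remainder 89
⌊168/89⌋ = 1, remainder 79
⌊89/79⌋ = 1, remainder 10
⌊79/10⌋ = 7, remainder 9
⌊10/9⌋ = 1, remainder 1
⌊9/1⌋ = 9, remainder 0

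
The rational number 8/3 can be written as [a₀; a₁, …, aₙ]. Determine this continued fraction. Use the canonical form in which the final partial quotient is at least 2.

⌊8/3⌋ = 2, remainder 2
⌊3/2⌋ = 1, remainder 1
⌊2/1⌋ = 2, remainder 0

[2; 1, 2]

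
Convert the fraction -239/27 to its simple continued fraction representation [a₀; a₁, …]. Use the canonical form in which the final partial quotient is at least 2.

Apply division with remainder until the remainder is 0:
⌊-239/27⌋ = -9, remainder 4
⌊27/4⌋ = 6, remainder 3
⌊4/3⌋ = 1, remainder 1
⌊3/1⌋ = 3, remainder 0

[-9; 6, 1, 3]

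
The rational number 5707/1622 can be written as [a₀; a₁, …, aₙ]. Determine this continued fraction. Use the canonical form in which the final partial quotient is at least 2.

Run the Euclidean algorithm, recording each quotient:
⌊5707/1622⌋ = 3, remainder 841
⌊1622/841⌋ = 1, remainder 781
⌊841/781⌋ = 1, remainder 60
⌊781/60⌋ = 13, remainder 1
⌊60/1⌋ = 60, remainder 0

[3; 1, 1, 13, 60]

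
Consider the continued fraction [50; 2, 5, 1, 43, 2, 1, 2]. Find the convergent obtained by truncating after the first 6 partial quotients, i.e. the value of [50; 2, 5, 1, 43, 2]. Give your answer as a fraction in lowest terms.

58182/1153

Build up convergents one term at a time:
a_0 = 50: 50/1
a_1 = 2: 101/2
a_2 = 5: 555/11
a_3 = 1: 656/13
a_4 = 43: 28763/570
a_5 = 2: 58182/1153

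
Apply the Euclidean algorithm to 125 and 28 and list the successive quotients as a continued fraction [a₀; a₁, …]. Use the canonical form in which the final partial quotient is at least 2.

[4; 2, 6, 2]

125 ÷ 28 → quotient 4, remainder 13
28 ÷ 13 → quotient 2, remainder 2
13 ÷ 2 → quotient 6, remainder 1
2 ÷ 1 → quotient 2, remainder 0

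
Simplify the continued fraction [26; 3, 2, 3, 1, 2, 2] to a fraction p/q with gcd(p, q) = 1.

5337/203

Start with 2.
2 + 1/(2/1) = 2 + 1/2 = 5/2
1 + 1/(5/2) = 1 + 2/5 = 7/5
3 + 1/(7/5) = 3 + 5/7 = 26/7
2 + 1/(26/7) = 2 + 7/26 = 59/26
3 + 1/(59/26) = 3 + 26/59 = 203/59
26 + 1/(203/59) = 26 + 59/203 = 5337/203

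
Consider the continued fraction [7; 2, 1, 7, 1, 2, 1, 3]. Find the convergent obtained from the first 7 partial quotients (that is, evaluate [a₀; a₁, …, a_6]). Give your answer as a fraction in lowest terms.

742/101

Build up convergents one term at a time:
a_0 = 7: 7/1
a_1 = 2: 15/2
a_2 = 1: 22/3
a_3 = 7: 169/23
a_4 = 1: 191/26
a_5 = 2: 551/75
a_6 = 1: 742/101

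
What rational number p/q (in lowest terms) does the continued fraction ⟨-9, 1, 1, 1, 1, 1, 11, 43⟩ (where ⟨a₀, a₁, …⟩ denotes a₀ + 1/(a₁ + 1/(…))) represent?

Collapse the nested fraction from the inside out:
Start with 43.
11 + 1/(43/1) = 11 + 1/43 = 474/43
1 + 1/(474/43) = 1 + 43/474 = 517/474
1 + 1/(517/474) = 1 + 474/517 = 991/517
1 + 1/(991/517) = 1 + 517/991 = 1508/991
1 + 1/(1508/991) = 1 + 991/1508 = 2499/1508
1 + 1/(2499/1508) = 1 + 1508/2499 = 4007/2499
-9 + 1/(4007/2499) = -9 + 2499/4007 = -33564/4007

-33564/4007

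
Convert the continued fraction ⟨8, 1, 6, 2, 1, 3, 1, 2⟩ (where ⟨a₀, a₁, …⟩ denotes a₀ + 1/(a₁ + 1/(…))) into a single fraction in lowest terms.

Start with 2.
1 + 1/(2/1) = 1 + 1/2 = 3/2
3 + 1/(3/2) = 3 + 2/3 = 11/3
1 + 1/(11/3) = 1 + 3/11 = 14/11
2 + 1/(14/11) = 2 + 11/14 = 39/14
6 + 1/(39/14) = 6 + 14/39 = 248/39
1 + 1/(248/39) = 1 + 39/248 = 287/248
8 + 1/(287/248) = 8 + 248/287 = 2544/287

2544/287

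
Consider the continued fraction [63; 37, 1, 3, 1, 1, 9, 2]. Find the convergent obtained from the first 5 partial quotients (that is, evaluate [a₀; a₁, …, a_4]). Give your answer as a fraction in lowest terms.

11912/189

Start with 1.
3 + 1/(1/1) = 3 + 1/1 = 4/1
1 + 1/(4/1) = 1 + 1/4 = 5/4
37 + 1/(5/4) = 37 + 4/5 = 189/5
63 + 1/(189/5) = 63 + 5/189 = 11912/189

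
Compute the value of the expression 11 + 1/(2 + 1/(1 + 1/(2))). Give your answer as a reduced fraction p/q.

Compute successive convergents:
a_0 = 11: 11/1
a_1 = 2: 23/2
a_2 = 1: 34/3
a_3 = 2: 91/8

91/8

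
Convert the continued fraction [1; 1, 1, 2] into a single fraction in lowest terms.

Work from the innermost term outward:
Start with 2.
1 + 1/(2/1) = 1 + 1/2 = 3/2
1 + 1/(3/2) = 1 + 2/3 = 5/3
1 + 1/(5/3) = 1 + 3/5 = 8/5

8/5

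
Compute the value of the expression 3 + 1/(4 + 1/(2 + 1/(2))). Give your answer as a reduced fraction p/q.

71/22

Starting at the tail and folding back:
Start with 2.
2 + 1/(2/1) = 2 + 1/2 = 5/2
4 + 1/(5/2) = 4 + 2/5 = 22/5
3 + 1/(22/5) = 3 + 5/22 = 71/22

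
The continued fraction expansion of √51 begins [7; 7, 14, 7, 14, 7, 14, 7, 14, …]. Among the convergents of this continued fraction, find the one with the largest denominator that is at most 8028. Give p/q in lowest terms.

List convergents until the denominator exceeds the bound:
a_0 = 7: 7/1  (≤ bound)
a_1 = 7: 50/7  (≤ bound)
a_2 = 14: 707/99  (≤ bound)
a_3 = 7: 4999/700  (≤ bound)
a_4 = 14: 70693/9899  (> 8028, stop)

4999/700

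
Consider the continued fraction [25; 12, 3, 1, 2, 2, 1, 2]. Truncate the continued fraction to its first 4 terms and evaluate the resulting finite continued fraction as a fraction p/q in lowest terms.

1229/49

a_0 = 25: 25/1
a_1 = 12: 301/12
a_2 = 3: 928/37
a_3 = 1: 1229/49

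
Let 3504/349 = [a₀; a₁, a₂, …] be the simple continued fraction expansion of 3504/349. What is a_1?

24

Run the Euclidean algorithm, recording each quotient:
⌊3504/349⌋ = 10, remainder 14
⌊349/14⌋ = 24, remainder 13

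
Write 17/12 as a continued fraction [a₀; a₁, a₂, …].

[1; 2, 2, 2]

Apply division with remainder until the remainder is 0:
⌊17/12⌋ = 1, remainder 5
⌊12/5⌋ = 2, remainder 2
⌊5/2⌋ = 2, remainder 1
⌊2/1⌋ = 2, remainder 0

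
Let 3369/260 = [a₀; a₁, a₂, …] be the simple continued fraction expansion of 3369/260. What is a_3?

1

Run the Euclidean algorithm, recording each quotient:
⌊3369/260⌋ = 12, remainder 249
⌊260/249⌋ = 1, remainder 11
⌊249/11⌋ = 22, remainder 7
⌊11/7⌋ = 1, remainder 4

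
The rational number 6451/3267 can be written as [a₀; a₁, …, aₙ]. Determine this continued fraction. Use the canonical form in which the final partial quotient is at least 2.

6451 ÷ 3267 → quotient 1, remainder 3184
3267 ÷ 3184 → quotient 1, remainder 83
3184 ÷ 83 → quotient 38, remainder 30
83 ÷ 30 → quotient 2, remainder 23
30 ÷ 23 → quotient 1, remainder 7
23 ÷ 7 → quotient 3, remainder 2
7 ÷ 2 → quotient 3, remainder 1
2 ÷ 1 → quotient 2, remainder 0

[1; 1, 38, 2, 1, 3, 3, 2]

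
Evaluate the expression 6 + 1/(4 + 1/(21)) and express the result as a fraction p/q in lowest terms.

531/85

Work from the innermost term outward:
Start with 21.
4 + 1/(21/1) = 4 + 1/21 = 85/21
6 + 1/(85/21) = 6 + 21/85 = 531/85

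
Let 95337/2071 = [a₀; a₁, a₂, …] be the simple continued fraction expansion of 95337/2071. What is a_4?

95337 ÷ 2071 → quotient 46, remainder 71
2071 ÷ 71 → quotient 29, remainder 12
71 ÷ 12 → quotient 5, remainder 11
12 ÷ 11 → quotient 1, remainder 1
11 ÷ 1 → quotient 11, remainder 0

11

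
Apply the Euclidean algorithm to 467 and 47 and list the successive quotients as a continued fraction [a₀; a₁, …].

467 = 9·47 + 44, so a_0 = 9
47 = 1·44 + 3, so a_1 = 1
44 = 14·3 + 2, so a_2 = 14
3 = 1·2 + 1, so a_3 = 1
2 = 2·1 + 0, so a_4 = 2

[9; 1, 14, 1, 2]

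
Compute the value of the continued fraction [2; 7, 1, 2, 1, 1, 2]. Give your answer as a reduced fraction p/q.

Collapse the nested fraction from the inside out:
Start with 2.
1 + 1/(2/1) = 1 + 1/2 = 3/2
1 + 1/(3/2) = 1 + 2/3 = 5/3
2 + 1/(5/3) = 2 + 3/5 = 13/5
1 + 1/(13/5) = 1 + 5/13 = 18/13
7 + 1/(18/13) = 7 + 13/18 = 139/18
2 + 1/(139/18) = 2 + 18/139 = 296/139

296/139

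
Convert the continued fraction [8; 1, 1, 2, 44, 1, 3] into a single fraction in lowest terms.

7765/903

Collapse the nested fraction from the inside out:
Start with 3.
1 + 1/(3/1) = 1 + 1/3 = 4/3
44 + 1/(4/3) = 44 + 3/4 = 179/4
2 + 1/(179/4) = 2 + 4/179 = 362/179
1 + 1/(362/179) = 1 + 179/362 = 541/362
1 + 1/(541/362) = 1 + 362/541 = 903/541
8 + 1/(903/541) = 8 + 541/903 = 7765/903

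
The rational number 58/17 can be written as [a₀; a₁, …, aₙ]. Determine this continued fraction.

[3; 2, 2, 3]

Apply division with remainder until the remainder is 0:
⌊58/17⌋ = 3, remainder 7
⌊17/7⌋ = 2, remainder 3
⌊7/3⌋ = 2, remainder 1
⌊3/1⌋ = 3, remainder 0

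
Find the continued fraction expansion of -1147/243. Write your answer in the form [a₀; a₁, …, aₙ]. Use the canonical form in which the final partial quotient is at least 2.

Apply division with remainder until the remainder is 0:
-1147 = -5·243 + 68, so a_0 = -5
243 = 3·68 + 39, so a_1 = 3
68 = 1·39 + 29, so a_2 = 1
39 = 1·29 + 10, so a_3 = 1
29 = 2·10 + 9, so a_4 = 2
10 = 1·9 + 1, so a_5 = 1
9 = 9·1 + 0, so a_6 = 9

[-5; 3, 1, 1, 2, 1, 9]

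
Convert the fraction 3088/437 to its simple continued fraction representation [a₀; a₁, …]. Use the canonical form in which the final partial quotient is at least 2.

[7; 15, 14, 2]

Repeatedly divide and take the remainder:
⌊3088/437⌋ = 7, remainder 29
⌊437/29⌋ = 15, remainder 2
⌊29/2⌋ = 14, remainder 1
⌊2/1⌋ = 2, remainder 0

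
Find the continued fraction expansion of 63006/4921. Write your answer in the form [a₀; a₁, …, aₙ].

Repeatedly divide and take the remainder:
⌊63006/4921⌋ = 12, remainder 3954
⌊4921/3954⌋ = 1, remainder 967
⌊3954/967⌋ = 4, remainder 86
⌊967/86⌋ = 11, remainder 21
⌊86/21⌋ = 4, remainder 2
⌊21/2⌋ = 10, remainder 1
⌊2/1⌋ = 2, remainder 0

[12; 1, 4, 11, 4, 10, 2]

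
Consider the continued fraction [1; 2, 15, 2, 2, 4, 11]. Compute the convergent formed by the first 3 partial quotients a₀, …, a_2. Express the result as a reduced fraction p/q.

46/31

Use the convergent recurrence hₖ = aₖ·hₖ₋₁ + hₖ₋₂ (and likewise for the denominators kₖ):
a_0 = 1: 1/1
a_1 = 2: 3/2
a_2 = 15: 46/31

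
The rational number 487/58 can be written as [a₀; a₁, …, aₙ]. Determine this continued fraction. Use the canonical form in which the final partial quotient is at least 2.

[8; 2, 1, 1, 11]

Run the Euclidean algorithm, recording each quotient:
⌊487/58⌋ = 8, remainder 23
⌊58/23⌋ = 2, remainder 12
⌊23/12⌋ = 1, remainder 11
⌊12/11⌋ = 1, remainder 1
⌊11/1⌋ = 11, remainder 0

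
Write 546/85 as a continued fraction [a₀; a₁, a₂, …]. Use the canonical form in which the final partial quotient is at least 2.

546 ÷ 85 → quotient 6, remainder 36
85 ÷ 36 → quotient 2, remainder 13
36 ÷ 13 → quotient 2, remainder 10
13 ÷ 10 → quotient 1, remainder 3
10 ÷ 3 → quotient 3, remainder 1
3 ÷ 1 → quotient 3, remainder 0

[6; 2, 2, 1, 3, 3]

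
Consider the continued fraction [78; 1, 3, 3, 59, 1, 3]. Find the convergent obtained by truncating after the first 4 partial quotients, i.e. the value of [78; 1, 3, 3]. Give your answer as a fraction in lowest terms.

Collapse the nested fraction from the inside out:
Start with 3.
3 + 1/(3/1) = 3 + 1/3 = 10/3
1 + 1/(10/3) = 1 + 3/10 = 13/10
78 + 1/(13/10) = 78 + 10/13 = 1024/13

1024/13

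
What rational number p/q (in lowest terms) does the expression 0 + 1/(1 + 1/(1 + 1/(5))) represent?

6/11

Start with 5.
1 + 1/(5/1) = 1 + 1/5 = 6/5
1 + 1/(6/5) = 1 + 5/6 = 11/6
0 + 1/(11/6) = 0 + 6/11 = 6/11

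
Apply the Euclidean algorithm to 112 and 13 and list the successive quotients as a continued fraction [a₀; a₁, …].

112 ÷ 13 → quotient 8, remainder 8
13 ÷ 8 → quotient 1, remainder 5
8 ÷ 5 → quotient 1, remainder 3
5 ÷ 3 → quotient 1, remainder 2
3 ÷ 2 → quotient 1, remainder 1
2 ÷ 1 → quotient 2, remainder 0

[8; 1, 1, 1, 1, 2]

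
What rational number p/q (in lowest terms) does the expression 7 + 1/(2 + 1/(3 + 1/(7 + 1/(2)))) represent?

a_0 = 7: 7/1
a_1 = 2: 15/2
a_2 = 3: 52/7
a_3 = 7: 379/51
a_4 = 2: 810/109

810/109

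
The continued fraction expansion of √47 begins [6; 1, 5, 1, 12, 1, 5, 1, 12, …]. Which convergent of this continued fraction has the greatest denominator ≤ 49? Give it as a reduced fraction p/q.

48/7

a_0 = 6: 6/1  (≤ bound)
a_1 = 1: 7/1  (≤ bound)
a_2 = 5: 41/6  (≤ bound)
a_3 = 1: 48/7  (≤ bound)
a_4 = 12: 617/90  (> 49, stop)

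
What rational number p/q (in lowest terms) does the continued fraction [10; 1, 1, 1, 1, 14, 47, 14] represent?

a_0 = 10: 10/1
a_1 = 1: 11/1
a_2 = 1: 21/2
a_3 = 1: 32/3
a_4 = 1: 53/5
a_5 = 14: 774/73
a_6 = 47: 36431/3436
a_7 = 14: 510808/48177

510808/48177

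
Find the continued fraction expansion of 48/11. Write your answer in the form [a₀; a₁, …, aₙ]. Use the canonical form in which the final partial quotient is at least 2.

[4; 2, 1, 3]

Repeatedly divide and take the remainder:
48 = 4·11 + 4, so a_0 = 4
11 = 2·4 + 3, so a_1 = 2
4 = 1·3 + 1, so a_2 = 1
3 = 3·1 + 0, so a_3 = 3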